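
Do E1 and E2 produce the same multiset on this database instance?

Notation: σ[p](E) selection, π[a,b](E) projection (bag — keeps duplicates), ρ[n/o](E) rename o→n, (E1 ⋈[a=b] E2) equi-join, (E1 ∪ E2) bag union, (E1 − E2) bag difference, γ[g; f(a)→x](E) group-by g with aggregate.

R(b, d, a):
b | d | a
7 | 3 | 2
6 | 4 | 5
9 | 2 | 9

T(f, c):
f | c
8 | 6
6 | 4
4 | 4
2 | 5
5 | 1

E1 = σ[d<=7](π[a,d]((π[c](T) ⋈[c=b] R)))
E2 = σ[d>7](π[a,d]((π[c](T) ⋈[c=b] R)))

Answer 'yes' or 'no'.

E1 per-node cardinality:
  T → 5
  π[c](T) → 5
  R → 3
  (π[c](T) ⋈[c=b] R) → 1
  π[a,d]((π[c](T) ⋈[c=b] R)) → 1
  σ[d<=7](π[a,d]((π[c](T) ⋈[c=b] R))) → 1
E2 per-node cardinality:
  T → 5
  π[c](T) → 5
  R → 3
  (π[c](T) ⋈[c=b] R) → 1
  π[a,d]((π[c](T) ⋈[c=b] R)) → 1
  σ[d>7](π[a,d]((π[c](T) ⋈[c=b] R))) → 0

E1 result:
a | d
5 | 4
E2 result:
a | d
(0 rows)
Witness: (5, 4) appears 1× in E1 but 0× in E2.

no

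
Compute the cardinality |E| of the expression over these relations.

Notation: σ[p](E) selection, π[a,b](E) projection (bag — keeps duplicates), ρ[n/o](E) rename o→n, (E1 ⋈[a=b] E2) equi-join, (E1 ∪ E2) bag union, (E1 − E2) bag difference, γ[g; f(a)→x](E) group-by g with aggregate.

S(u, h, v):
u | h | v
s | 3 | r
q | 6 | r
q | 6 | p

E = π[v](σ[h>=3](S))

Row counts bottom-up:
  S → 3
  σ[h>=3](S) → 3
  π[v](σ[h>=3](S)) → 3

|E| = 3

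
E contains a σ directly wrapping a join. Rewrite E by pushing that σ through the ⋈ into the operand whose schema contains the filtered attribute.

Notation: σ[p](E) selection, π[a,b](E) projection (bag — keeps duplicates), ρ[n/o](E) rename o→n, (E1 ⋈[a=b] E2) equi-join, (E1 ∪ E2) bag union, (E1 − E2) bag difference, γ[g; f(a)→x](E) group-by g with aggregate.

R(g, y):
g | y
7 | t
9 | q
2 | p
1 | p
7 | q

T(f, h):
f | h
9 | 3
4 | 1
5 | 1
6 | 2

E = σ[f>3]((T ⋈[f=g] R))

σ filters on f, owned by the left side.
E' = (σ[f>3](T) ⋈[f=g] R)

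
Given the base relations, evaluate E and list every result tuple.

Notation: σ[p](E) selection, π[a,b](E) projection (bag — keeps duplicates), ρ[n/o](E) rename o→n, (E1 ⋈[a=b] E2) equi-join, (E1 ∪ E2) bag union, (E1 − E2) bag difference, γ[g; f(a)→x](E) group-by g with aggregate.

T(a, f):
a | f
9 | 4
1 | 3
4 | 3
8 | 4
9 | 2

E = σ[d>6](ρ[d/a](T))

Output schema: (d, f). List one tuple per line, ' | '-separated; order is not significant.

Row counts bottom-up:
  T → 5
  ρ[d/a](T) → 5
  σ[d>6](ρ[d/a](T)) → 3

== RESULT ==
d | f
8 | 4
9 | 2
9 | 4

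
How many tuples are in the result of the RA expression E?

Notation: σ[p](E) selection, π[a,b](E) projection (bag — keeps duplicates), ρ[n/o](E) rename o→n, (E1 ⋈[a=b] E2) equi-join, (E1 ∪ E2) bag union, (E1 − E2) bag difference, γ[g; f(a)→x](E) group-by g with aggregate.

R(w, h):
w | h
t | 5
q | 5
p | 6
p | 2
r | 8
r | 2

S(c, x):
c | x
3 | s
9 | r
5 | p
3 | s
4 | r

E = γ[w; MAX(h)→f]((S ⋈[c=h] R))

Per-node cardinality:
  S → 5
  R → 6
  (S ⋈[c=h] R) → 2
  γ[w; MAX(h)→f]((S ⋈[c=h] R)) → 2

|E| = 2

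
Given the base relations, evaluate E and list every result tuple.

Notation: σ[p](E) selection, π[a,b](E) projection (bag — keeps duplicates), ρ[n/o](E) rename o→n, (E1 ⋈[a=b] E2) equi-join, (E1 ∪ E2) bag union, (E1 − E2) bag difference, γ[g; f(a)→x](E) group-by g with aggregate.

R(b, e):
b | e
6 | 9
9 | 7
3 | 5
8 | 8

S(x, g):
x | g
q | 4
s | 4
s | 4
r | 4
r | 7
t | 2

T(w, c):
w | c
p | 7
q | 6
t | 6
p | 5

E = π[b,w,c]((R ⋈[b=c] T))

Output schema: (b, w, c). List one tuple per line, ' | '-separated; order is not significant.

Stepwise |·|:
  R → 4
  T → 4
  (R ⋈[b=c] T) → 2
  π[b,w,c]((R ⋈[b=c] T)) → 2

== RESULT ==
b | w | c
6 | q | 6
6 | t | 6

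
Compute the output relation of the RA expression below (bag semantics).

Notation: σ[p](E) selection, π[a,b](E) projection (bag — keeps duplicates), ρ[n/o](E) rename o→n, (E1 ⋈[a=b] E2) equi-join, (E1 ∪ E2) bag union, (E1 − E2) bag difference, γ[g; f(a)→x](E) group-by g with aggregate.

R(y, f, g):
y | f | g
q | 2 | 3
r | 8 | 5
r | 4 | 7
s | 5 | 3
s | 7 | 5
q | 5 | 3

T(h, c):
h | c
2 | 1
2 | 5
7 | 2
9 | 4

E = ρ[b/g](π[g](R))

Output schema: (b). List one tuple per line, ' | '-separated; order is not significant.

Row counts bottom-up:
  R → 6
  π[g](R) → 6
  ρ[b/g](π[g](R)) → 6

== RESULT ==
b
3
3
3
5
5
7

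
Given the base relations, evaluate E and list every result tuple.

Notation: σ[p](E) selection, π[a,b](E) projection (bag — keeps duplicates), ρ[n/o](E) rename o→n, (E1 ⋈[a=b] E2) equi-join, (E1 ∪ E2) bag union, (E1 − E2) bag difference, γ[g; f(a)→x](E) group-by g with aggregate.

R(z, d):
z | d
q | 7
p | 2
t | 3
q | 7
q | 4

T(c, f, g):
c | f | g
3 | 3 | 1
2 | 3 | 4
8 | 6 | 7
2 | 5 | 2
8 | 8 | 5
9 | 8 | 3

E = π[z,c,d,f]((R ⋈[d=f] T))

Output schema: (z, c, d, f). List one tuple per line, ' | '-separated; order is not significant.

Stepwise |·|:
  R → 5
  T → 6
  (R ⋈[d=f] T) → 2
  π[z,c,d,f]((R ⋈[d=f] T)) → 2

== RESULT ==
z | c | d | f
t | 2 | 3 | 3
t | 3 | 3 | 3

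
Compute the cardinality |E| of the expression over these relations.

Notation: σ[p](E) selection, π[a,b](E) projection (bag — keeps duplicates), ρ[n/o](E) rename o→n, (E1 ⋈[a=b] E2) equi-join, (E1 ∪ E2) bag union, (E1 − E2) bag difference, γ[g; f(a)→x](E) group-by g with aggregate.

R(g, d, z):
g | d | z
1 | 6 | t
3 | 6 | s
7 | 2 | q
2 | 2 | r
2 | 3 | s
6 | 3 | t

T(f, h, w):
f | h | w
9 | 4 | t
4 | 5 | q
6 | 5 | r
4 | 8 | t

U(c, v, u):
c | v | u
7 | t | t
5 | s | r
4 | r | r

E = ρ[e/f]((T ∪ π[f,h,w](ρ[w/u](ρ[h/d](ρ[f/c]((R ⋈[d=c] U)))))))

Subexpression sizes:
  T → 4
  R → 6
  U → 3
  (R ⋈[d=c] U) → 0
  ρ[f/c]((R ⋈[d=c] U)) → 0
  ρ[h/d](ρ[f/c]((R ⋈[d=c] U))) → 0
  ρ[w/u](ρ[h/d](ρ[f/c]((R ⋈[d=c] U)))) → 0
  π[f,h,w](ρ[w/u](ρ[h/d](ρ[f/c]((R ⋈[d=c] U))))) → 0
  (T ∪ π[f,h,w](ρ[w/u](ρ[h/d](ρ[f/c]((R ⋈[d=c] U)))))) → 4
  ρ[e/f]((T ∪ π[f,h,w](ρ[w/u](ρ[h/d](ρ[f/c]((R ⋈[d=c] U))))))) → 4

|E| = 4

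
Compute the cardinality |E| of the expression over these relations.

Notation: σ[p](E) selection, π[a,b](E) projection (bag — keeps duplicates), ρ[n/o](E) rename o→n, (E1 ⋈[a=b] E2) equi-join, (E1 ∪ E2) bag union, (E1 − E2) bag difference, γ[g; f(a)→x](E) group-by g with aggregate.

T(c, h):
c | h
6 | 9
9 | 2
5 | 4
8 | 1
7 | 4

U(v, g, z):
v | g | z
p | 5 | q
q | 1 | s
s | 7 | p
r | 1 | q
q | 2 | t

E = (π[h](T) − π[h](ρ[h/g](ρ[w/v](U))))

Row counts bottom-up:
  T → 5
  π[h](T) → 5
  U → 5
  ρ[w/v](U) → 5
  ρ[h/g](ρ[w/v](U)) → 5
  π[h](ρ[h/g](ρ[w/v](U))) → 5
  (π[h](T) − π[h](ρ[h/g](ρ[w/v](U)))) → 3

|E| = 3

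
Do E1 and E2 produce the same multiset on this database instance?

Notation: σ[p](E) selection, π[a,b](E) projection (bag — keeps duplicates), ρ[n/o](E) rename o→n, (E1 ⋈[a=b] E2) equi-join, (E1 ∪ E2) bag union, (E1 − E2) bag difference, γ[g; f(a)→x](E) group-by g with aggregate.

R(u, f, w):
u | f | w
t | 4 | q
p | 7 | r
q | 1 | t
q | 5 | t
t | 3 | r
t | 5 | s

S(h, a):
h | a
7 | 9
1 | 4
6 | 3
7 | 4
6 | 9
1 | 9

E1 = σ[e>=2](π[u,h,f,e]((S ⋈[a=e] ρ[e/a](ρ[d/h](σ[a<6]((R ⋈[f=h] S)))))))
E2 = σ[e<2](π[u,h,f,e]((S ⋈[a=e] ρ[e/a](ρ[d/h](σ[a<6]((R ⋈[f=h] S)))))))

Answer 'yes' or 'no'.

E1 row counts bottom-up:
  S → 6
  R → 6
  S → 6
  (R ⋈[f=h] S) → 4
  σ[a<6]((R ⋈[f=h] S)) → 2
  ρ[d/h](σ[a<6]((R ⋈[f=h] S))) → 2
  ρ[e/a](ρ[d/h](σ[a<6]((R ⋈[f=h] S)))) → 2
  (S ⋈[a=e] ρ[e/a](ρ[d/h](σ[a<6]((R ⋈[f=h] S))))) → 4
  π[u,h,f,e]((S ⋈[a=e] ρ[e/a](ρ[d/h](σ[a<6]((R ⋈[f=h] S)))))) → 4
  σ[e>=2](π[u,h,f,e]((S ⋈[a=e] ρ[e/a](ρ[d/h](σ[a<6]((R ⋈[f=h] S))))))) → 4
E2 row counts bottom-up:
  S → 6
  R → 6
  S → 6
  (R ⋈[f=h] S) → 4
  σ[a<6]((R ⋈[f=h] S)) → 2
  ρ[d/h](σ[a<6]((R ⋈[f=h] S))) → 2
  ρ[e/a](ρ[d/h](σ[a<6]((R ⋈[f=h] S)))) → 2
  (S ⋈[a=e] ρ[e/a](ρ[d/h](σ[a<6]((R ⋈[f=h] S))))) → 4
  π[u,h,f,e]((S ⋈[a=e] ρ[e/a](ρ[d/h](σ[a<6]((R ⋈[f=h] S)))))) → 4
  σ[e<2](π[u,h,f,e]((S ⋈[a=e] ρ[e/a](ρ[d/h](σ[a<6]((R ⋈[f=h] S))))))) → 0

E1 result:
u | h | f | e
p | 1 | 7 | 4
p | 7 | 7 | 4
q | 1 | 1 | 4
q | 7 | 1 | 4
E2 result:
u | h | f | e
(0 rows)
Witness: ('p', 1, 7, 4) appears 1× in E1 but 0× in E2.

no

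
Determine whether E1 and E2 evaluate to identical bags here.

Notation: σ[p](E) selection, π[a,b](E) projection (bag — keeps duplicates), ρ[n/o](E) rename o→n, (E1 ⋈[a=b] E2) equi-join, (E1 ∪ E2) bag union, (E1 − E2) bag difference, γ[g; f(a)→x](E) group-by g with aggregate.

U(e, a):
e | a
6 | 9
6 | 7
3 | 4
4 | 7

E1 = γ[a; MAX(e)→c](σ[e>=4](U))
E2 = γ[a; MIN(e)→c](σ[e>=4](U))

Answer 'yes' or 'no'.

E1 row counts bottom-up:
  U → 4
  σ[e>=4](U) → 3
  γ[a; MAX(e)→c](σ[e>=4](U)) → 2
E2 row counts bottom-up:
  U → 4
  σ[e>=4](U) → 3
  γ[a; MIN(e)→c](σ[e>=4](U)) → 2

E1 result:
a | c
7 | 6
9 | 6
E2 result:
a | c
7 | 4
9 | 6
Witness: (7, 4) appears 0× in E1 but 1× in E2.

no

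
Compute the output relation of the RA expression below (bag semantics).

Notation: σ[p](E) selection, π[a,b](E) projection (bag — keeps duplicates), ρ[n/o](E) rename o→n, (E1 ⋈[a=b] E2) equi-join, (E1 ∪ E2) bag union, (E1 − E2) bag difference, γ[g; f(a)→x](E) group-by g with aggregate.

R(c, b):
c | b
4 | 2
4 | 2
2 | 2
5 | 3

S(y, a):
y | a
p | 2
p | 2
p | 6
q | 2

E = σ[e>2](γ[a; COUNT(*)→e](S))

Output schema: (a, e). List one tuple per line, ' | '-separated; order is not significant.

Subexpression sizes:
  S → 4
  γ[a; COUNT(*)→e](S) → 2
  σ[e>2](γ[a; COUNT(*)→e](S)) → 1

== RESULT ==
a | e
2 | 3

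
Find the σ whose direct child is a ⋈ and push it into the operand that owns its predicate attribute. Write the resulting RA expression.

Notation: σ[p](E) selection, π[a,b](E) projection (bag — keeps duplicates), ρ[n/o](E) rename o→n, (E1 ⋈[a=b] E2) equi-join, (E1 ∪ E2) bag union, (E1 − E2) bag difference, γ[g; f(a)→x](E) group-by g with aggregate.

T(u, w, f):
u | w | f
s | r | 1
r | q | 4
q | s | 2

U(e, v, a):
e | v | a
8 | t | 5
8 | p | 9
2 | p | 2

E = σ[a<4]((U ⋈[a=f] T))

σ filters on a, owned by the left side.
E' = (σ[a<4](U) ⋈[a=f] T)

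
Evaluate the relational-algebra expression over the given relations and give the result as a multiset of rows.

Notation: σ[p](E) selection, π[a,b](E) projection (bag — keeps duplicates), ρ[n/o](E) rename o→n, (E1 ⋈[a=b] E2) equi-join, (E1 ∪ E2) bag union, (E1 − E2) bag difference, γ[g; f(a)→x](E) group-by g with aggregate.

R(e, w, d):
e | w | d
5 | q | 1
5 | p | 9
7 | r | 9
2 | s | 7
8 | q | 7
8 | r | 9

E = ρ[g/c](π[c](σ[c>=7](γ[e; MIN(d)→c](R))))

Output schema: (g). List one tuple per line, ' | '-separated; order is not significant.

Row counts bottom-up:
  R → 6
  γ[e; MIN(d)→c](R) → 4
  σ[c>=7](γ[e; MIN(d)→c](R)) → 3
  π[c](σ[c>=7](γ[e; MIN(d)→c](R))) → 3
  ρ[g/c](π[c](σ[c>=7](γ[e; MIN(d)→c](R)))) → 3

== RESULT ==
g
7
7
9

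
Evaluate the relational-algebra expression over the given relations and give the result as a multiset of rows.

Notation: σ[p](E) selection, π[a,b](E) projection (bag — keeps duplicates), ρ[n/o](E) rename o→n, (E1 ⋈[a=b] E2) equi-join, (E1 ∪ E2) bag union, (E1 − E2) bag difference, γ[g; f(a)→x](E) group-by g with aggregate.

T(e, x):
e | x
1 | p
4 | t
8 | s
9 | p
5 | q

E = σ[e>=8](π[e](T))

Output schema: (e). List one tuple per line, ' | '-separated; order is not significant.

Per-node cardinality:
  T → 5
  π[e](T) → 5
  σ[e>=8](π[e](T)) → 2

== RESULT ==
e
8
9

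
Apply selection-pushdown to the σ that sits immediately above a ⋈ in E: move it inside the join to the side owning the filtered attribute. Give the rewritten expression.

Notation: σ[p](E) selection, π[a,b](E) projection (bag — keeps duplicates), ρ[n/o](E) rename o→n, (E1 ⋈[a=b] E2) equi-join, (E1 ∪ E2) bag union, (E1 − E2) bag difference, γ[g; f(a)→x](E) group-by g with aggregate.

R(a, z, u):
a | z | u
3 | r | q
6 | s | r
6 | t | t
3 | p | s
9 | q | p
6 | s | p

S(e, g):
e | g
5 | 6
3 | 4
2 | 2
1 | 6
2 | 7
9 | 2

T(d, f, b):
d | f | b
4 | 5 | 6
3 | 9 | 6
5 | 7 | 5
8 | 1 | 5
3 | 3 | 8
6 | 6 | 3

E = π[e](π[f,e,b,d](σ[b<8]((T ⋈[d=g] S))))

σ filters on b, owned by the left side.
E' = π[e](π[f,e,b,d]((σ[b<8](T) ⋈[d=g] S)))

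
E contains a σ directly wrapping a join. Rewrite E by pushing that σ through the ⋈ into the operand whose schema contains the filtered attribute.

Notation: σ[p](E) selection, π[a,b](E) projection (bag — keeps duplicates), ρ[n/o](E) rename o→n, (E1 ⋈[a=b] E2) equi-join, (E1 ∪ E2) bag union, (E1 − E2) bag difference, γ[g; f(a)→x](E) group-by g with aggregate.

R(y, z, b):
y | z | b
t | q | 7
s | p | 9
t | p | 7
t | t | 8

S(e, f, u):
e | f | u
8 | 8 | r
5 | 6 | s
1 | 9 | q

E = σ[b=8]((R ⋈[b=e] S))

σ filters on b, owned by the left side.
E' = (σ[b=8](R) ⋈[b=e] S)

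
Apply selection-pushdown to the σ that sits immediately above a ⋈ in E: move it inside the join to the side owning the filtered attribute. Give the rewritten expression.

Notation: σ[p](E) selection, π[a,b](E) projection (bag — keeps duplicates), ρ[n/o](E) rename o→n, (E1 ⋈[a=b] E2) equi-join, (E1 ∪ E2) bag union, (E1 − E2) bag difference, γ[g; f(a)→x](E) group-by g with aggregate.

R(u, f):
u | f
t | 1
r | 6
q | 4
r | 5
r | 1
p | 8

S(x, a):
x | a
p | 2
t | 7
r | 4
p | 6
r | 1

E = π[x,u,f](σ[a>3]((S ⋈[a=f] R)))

σ filters on a, owned by the left side.
E' = π[x,u,f]((σ[a>3](S) ⋈[a=f] R))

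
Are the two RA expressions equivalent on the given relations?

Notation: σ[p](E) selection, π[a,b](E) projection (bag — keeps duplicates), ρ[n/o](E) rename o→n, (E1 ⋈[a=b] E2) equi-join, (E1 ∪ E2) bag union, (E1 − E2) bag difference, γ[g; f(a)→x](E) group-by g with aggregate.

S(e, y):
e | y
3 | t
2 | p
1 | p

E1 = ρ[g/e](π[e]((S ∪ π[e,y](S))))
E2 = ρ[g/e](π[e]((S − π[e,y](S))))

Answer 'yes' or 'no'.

E1 row counts bottom-up:
  S → 3
  S → 3
  π[e,y](S) → 3
  (S ∪ π[e,y](S)) → 6
  π[e]((S ∪ π[e,y](S))) → 6
  ρ[g/e](π[e]((S ∪ π[e,y](S)))) → 6
E2 row counts bottom-up:
  S → 3
  S → 3
  π[e,y](S) → 3
  (S − π[e,y](S)) → 0
  π[e]((S − π[e,y](S))) → 0
  ρ[g/e](π[e]((S − π[e,y](S)))) → 0

E1 result:
g
1
1
2
2
3
3
E2 result:
g
(0 rows)
Witness: (1,) appears 2× in E1 but 0× in E2.

no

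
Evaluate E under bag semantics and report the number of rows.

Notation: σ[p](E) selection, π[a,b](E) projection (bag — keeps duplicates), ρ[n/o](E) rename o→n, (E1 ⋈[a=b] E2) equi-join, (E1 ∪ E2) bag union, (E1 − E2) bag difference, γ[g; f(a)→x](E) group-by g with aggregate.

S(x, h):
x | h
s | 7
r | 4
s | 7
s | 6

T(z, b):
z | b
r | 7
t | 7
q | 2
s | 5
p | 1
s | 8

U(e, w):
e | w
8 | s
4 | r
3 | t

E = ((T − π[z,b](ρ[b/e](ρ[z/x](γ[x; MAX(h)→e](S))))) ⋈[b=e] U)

Per-node cardinality:
  T → 6
  S → 4
  γ[x; MAX(h)→e](S) → 2
  ρ[z/x](γ[x; MAX(h)→e](S)) → 2
  ρ[b/e](ρ[z/x](γ[x; MAX(h)→e](S))) → 2
  π[z,b](ρ[b/e](ρ[z/x](γ[x; MAX(h)→e](S)))) → 2
  (T − π[z,b](ρ[b/e](ρ[z/x](γ[x; MAX(h)→e](S))))) → 6
  U → 3
  ((T − π[z,b](ρ[b/e](ρ[z/x](γ[x; MAX(h)→e](S))))) ⋈[b=e] U) → 1

|E| = 1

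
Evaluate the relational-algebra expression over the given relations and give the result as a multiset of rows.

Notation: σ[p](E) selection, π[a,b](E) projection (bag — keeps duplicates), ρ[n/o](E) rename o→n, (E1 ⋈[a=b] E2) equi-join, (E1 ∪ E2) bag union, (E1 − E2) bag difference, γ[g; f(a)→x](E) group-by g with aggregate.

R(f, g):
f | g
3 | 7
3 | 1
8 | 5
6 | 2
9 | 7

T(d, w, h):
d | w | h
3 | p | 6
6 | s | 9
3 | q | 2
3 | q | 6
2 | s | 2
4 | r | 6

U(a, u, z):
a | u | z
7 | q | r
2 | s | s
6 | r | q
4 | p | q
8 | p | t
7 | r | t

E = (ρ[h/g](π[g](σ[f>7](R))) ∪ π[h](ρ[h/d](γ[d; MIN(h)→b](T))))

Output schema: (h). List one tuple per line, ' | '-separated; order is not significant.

Subexpression sizes:
  R → 5
  σ[f>7](R) → 2
  π[g](σ[f>7](R)) → 2
  ρ[h/g](π[g](σ[f>7](R))) → 2
  T → 6
  γ[d; MIN(h)→b](T) → 4
  ρ[h/d](γ[d; MIN(h)→b](T)) → 4
  π[h](ρ[h/d](γ[d; MIN(h)→b](T))) → 4
  (ρ[h/g](π[g](σ[f>7](R))) ∪ π[h](ρ[h/d](γ[d; MIN(h)→b](T)))) → 6

== RESULT ==
h
2
3
4
5
6
7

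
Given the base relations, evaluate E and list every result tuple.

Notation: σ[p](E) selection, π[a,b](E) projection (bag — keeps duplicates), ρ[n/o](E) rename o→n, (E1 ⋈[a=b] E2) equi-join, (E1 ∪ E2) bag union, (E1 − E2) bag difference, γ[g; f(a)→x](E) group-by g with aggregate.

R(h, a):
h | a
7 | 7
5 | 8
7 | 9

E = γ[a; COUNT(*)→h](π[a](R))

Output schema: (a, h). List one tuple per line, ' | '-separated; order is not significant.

Row counts bottom-up:
  R → 3
  π[a](R) → 3
  γ[a; COUNT(*)→h](π[a](R)) → 3

== RESULT ==
a | h
7 | 1
8 | 1
9 | 1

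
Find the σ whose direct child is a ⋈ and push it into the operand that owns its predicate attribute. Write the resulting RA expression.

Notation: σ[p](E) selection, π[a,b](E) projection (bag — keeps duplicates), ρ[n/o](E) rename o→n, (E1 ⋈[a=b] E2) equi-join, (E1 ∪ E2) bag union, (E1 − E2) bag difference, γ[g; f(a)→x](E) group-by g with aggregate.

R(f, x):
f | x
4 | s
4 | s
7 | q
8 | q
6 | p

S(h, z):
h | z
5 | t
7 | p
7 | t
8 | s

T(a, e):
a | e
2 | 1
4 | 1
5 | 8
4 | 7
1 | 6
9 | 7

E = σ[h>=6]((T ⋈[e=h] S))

σ filters on h, owned by the right side.
E' = (T ⋈[e=h] σ[h>=6](S))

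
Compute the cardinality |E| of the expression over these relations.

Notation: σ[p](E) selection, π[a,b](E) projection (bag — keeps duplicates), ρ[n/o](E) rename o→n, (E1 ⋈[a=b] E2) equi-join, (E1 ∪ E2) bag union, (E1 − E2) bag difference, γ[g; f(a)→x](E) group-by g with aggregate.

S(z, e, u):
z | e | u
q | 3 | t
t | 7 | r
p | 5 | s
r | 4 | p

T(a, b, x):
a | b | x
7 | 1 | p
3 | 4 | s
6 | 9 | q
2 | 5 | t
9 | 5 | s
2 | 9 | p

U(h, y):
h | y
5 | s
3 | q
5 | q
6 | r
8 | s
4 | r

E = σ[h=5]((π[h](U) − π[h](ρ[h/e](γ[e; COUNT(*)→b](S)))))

Row counts bottom-up:
  U → 6
  π[h](U) → 6
  S → 4
  γ[e; COUNT(*)→b](S) → 4
  ρ[h/e](γ[e; COUNT(*)→b](S)) → 4
  π[h](ρ[h/e](γ[e; COUNT(*)→b](S))) → 4
  (π[h](U) − π[h](ρ[h/e](γ[e; COUNT(*)→b](S)))) → 3
  σ[h=5]((π[h](U) − π[h](ρ[h/e](γ[e; COUNT(*)→b](S))))) → 1

|E| = 1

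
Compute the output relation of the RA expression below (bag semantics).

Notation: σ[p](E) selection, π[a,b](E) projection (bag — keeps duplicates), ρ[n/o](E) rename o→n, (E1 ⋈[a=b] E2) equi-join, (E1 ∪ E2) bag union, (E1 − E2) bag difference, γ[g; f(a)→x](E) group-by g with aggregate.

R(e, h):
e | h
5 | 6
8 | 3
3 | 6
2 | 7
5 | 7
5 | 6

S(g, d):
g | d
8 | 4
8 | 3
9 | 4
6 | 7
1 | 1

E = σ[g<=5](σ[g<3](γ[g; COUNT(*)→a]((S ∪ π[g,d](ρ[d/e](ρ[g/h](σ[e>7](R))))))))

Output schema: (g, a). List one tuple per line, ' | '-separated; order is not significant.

Subexpression sizes:
  S → 5
  R → 6
  σ[e>7](R) → 1
  ρ[g/h](σ[e>7](R)) → 1
  ρ[d/e](ρ[g/h](σ[e>7](R))) → 1
  π[g,d](ρ[d/e](ρ[g/h](σ[e>7](R)))) → 1
  (S ∪ π[g,d](ρ[d/e](ρ[g/h](σ[e>7](R))))) → 6
  γ[g; COUNT(*)→a]((S ∪ π[g,d](ρ[d/e](ρ[g/h](σ[e>7](R)))))) → 5
  σ[g<3](γ[g; COUNT(*)→a]((S ∪ π[g,d](ρ[d/e](ρ[g/h](σ[e>7](R))))))) → 1
  σ[g<=5](σ[g<3](γ[g; COUNT(*)→a]((S ∪ π[g,d](ρ[d/e](ρ[g/h](σ[e>7](R)))))))) → 1

== RESULT ==
g | a
1 | 1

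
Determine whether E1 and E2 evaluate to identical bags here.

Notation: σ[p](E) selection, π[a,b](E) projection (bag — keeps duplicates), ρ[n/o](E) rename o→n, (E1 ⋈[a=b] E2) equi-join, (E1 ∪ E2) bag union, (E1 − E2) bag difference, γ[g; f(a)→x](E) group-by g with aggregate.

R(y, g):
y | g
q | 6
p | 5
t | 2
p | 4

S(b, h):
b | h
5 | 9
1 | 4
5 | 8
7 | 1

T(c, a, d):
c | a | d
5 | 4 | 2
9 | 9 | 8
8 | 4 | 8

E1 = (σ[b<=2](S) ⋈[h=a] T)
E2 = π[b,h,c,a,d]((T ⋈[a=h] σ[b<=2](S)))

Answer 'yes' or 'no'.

E1 row counts bottom-up:
  S → 4
  σ[b<=2](S) → 1
  T → 3
  (σ[b<=2](S) ⋈[h=a] T) → 2
E2 row counts bottom-up:
  T → 3
  S → 4
  σ[b<=2](S) → 1
  (T ⋈[a=h] σ[b<=2](S)) → 2
  π[b,h,c,a,d]((T ⋈[a=h] σ[b<=2](S))) → 2

E1 and E2 produce the same multiset:
b | h | c | a | d
1 | 4 | 5 | 4 | 2
1 | 4 | 8 | 4 | 8

yes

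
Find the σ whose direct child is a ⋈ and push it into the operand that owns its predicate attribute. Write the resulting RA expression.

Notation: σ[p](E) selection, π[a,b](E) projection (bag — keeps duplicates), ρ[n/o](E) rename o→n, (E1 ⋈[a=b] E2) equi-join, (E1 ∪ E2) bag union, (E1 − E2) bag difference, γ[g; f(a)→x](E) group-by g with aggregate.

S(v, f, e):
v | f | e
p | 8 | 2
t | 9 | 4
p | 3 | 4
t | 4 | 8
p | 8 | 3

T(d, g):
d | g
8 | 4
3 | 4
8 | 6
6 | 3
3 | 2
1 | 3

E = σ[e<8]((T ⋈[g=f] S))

σ filters on e, owned by the right side.
E' = (T ⋈[g=f] σ[e<8](S))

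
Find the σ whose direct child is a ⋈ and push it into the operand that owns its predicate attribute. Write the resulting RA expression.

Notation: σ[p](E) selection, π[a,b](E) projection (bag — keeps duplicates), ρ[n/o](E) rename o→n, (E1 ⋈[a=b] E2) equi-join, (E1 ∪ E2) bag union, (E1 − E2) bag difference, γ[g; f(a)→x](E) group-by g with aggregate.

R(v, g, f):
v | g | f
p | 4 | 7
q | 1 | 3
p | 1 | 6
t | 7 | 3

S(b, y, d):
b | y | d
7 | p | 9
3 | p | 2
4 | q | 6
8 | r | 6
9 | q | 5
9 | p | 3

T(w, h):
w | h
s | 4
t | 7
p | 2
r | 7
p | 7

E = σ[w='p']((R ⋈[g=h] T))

σ filters on w, owned by the right side.
E' = (R ⋈[g=h] σ[w='p'](T))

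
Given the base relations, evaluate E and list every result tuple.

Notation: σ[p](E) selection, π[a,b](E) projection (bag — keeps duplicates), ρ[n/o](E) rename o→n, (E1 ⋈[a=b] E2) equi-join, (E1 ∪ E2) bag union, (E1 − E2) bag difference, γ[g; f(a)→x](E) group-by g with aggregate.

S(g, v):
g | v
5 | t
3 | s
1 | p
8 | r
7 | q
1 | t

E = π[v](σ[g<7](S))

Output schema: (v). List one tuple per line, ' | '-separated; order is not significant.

Row counts bottom-up:
  S → 6
  σ[g<7](S) → 4
  π[v](σ[g<7](S)) → 4

== RESULT ==
v
p
s
t
t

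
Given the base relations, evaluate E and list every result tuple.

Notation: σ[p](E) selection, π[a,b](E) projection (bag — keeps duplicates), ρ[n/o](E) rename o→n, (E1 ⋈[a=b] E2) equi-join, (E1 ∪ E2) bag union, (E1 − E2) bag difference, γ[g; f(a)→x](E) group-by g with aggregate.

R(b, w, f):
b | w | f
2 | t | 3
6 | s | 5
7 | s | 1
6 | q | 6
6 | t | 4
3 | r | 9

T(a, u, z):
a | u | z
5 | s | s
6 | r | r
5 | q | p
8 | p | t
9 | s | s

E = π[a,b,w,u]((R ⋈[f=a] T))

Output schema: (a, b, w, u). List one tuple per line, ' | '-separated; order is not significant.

Per-node cardinality:
  R → 6
  T → 5
  (R ⋈[f=a] T) → 4
  π[a,b,w,u]((R ⋈[f=a] T)) → 4

== RESULT ==
a | b | w | u
5 | 6 | s | q
5 | 6 | s | s
6 | 6 | q | r
9 | 3 | r | s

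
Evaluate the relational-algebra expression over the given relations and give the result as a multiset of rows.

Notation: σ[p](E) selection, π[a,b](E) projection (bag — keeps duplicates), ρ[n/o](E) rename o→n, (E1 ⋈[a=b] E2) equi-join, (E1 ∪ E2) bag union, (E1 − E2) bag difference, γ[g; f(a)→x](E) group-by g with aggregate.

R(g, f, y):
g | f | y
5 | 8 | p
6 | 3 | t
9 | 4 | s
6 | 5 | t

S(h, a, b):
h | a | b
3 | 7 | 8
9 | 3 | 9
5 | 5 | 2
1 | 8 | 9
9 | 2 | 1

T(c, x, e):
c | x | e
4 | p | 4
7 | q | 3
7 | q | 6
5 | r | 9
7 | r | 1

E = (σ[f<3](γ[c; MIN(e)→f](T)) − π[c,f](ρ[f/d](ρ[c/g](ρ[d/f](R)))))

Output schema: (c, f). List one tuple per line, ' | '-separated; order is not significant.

Per-node cardinality:
  T → 5
  γ[c; MIN(e)→f](T) → 3
  σ[f<3](γ[c; MIN(e)→f](T)) → 1
  R → 4
  ρ[d/f](R) → 4
  ρ[c/g](ρ[d/f](R)) → 4
  ρ[f/d](ρ[c/g](ρ[d/f](R))) → 4
  π[c,f](ρ[f/d](ρ[c/g](ρ[d/f](R)))) → 4
  (σ[f<3](γ[c; MIN(e)→f](T)) − π[c,f](ρ[f/d](ρ[c/g](ρ[d/f](R))))) → 1

== RESULT ==
c | f
7 | 1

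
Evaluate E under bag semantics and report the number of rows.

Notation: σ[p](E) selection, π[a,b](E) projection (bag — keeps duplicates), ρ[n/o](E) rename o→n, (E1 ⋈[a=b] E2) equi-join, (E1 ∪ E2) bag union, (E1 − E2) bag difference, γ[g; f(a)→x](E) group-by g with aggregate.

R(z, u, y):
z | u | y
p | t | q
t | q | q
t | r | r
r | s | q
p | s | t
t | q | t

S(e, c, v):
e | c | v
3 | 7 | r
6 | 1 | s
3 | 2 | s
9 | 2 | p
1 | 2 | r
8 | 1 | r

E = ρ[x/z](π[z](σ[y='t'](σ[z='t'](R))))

Subexpression sizes:
  R → 6
  σ[z='t'](R) → 3
  σ[y='t'](σ[z='t'](R)) → 1
  π[z](σ[y='t'](σ[z='t'](R))) → 1
  ρ[x/z](π[z](σ[y='t'](σ[z='t'](R)))) → 1

|E| = 1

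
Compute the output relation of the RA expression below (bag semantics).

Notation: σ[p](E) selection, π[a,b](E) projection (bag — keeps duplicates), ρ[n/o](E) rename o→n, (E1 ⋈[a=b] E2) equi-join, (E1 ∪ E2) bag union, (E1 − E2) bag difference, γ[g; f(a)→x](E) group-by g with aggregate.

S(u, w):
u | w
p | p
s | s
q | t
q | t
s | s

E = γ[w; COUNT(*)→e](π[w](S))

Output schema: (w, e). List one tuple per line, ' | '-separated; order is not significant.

Row counts bottom-up:
  S → 5
  π[w](S) → 5
  γ[w; COUNT(*)→e](π[w](S)) → 3

== RESULT ==
w | e
p | 1
s | 2
t | 2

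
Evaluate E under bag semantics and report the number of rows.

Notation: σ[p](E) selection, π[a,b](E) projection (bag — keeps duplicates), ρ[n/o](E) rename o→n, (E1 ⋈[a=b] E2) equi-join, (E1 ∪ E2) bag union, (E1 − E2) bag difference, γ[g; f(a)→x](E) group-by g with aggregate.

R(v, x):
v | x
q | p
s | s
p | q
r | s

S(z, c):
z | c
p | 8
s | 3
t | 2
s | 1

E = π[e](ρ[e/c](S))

Per-node cardinality:
  S → 4
  ρ[e/c](S) → 4
  π[e](ρ[e/c](S)) → 4

|E| = 4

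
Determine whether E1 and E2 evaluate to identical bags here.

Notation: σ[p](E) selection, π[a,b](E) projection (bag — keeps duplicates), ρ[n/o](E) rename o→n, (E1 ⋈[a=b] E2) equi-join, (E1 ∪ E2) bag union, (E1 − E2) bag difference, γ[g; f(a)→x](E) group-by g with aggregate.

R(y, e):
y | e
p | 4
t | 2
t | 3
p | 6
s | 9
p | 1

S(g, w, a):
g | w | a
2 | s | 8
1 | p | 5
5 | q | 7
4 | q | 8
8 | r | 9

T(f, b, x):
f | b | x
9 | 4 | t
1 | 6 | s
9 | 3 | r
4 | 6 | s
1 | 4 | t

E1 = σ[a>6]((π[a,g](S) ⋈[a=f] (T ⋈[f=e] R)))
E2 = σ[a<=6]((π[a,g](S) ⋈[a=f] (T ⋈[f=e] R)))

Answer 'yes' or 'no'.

E1 row counts bottom-up:
  S → 5
  π[a,g](S) → 5
  T → 5
  R → 6
  (T ⋈[f=e] R) → 5
  (π[a,g](S) ⋈[a=f] (T ⋈[f=e] R)) → 2
  σ[a>6]((π[a,g](S) ⋈[a=f] (T ⋈[f=e] R))) → 2
E2 row counts bottom-up:
  S → 5
  π[a,g](S) → 5
  T → 5
  R → 6
  (T ⋈[f=e] R) → 5
  (π[a,g](S) ⋈[a=f] (T ⋈[f=e] R)) → 2
  σ[a<=6]((π[a,g](S) ⋈[a=f] (T ⋈[f=e] R))) → 0

E1 result:
a | g | f | b | x | y | e
9 | 8 | 9 | 3 | r | s | 9
9 | 8 | 9 | 4 | t | s | 9
E2 result:
a | g | f | b | x | y | e
(0 rows)
Witness: (9, 8, 9, 3, 'r', 's', 9) appears 1× in E1 but 0× in E2.

no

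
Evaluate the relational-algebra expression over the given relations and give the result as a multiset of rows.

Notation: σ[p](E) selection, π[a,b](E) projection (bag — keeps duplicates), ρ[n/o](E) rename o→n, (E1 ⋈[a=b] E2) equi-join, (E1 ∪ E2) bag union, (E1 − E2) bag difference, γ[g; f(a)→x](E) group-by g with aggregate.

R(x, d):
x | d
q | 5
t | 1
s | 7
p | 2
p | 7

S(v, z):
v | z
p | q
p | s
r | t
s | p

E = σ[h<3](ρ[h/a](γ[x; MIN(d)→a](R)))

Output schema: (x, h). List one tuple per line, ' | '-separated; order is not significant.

Row counts bottom-up:
  R → 5
  γ[x; MIN(d)→a](R) → 4
  ρ[h/a](γ[x; MIN(d)→a](R)) → 4
  σ[h<3](ρ[h/a](γ[x; MIN(d)→a](R))) → 2

== RESULT ==
x | h
p | 2
t | 1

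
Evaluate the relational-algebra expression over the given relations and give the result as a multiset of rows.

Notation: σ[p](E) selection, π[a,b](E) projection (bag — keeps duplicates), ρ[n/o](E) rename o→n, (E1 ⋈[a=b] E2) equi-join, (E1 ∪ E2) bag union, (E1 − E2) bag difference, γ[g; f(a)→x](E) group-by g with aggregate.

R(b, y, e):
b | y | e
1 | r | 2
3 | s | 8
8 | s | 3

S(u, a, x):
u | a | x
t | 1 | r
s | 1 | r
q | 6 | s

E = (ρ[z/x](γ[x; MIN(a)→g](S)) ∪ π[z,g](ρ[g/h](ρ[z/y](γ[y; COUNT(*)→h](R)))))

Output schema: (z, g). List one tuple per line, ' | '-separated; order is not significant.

Subexpression sizes:
  S → 3
  γ[x; MIN(a)→g](S) → 2
  ρ[z/x](γ[x; MIN(a)→g](S)) → 2
  R → 3
  γ[y; COUNT(*)→h](R) → 2
  ρ[z/y](γ[y; COUNT(*)→h](R)) → 2
  ρ[g/h](ρ[z/y](γ[y; COUNT(*)→h](R))) → 2
  π[z,g](ρ[g/h](ρ[z/y](γ[y; COUNT(*)→h](R)))) → 2
  (ρ[z/x](γ[x; MIN(a)→g](S)) ∪ π[z,g](ρ[g/h](ρ[z/y](γ[y; COUNT(*)→h](R))))) → 4

== RESULT ==
z | g
r | 1
r | 1
s | 2
s | 6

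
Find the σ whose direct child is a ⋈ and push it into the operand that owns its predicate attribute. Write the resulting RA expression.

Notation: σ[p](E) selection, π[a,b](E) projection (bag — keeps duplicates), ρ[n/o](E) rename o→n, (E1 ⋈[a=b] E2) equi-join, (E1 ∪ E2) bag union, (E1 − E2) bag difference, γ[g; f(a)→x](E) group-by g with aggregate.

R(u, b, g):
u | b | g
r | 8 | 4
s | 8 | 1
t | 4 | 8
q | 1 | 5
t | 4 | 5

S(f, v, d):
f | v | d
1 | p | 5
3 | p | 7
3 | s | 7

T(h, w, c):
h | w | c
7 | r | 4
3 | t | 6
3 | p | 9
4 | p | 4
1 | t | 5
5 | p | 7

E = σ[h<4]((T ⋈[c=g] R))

σ filters on h, owned by the left side.
E' = (σ[h<4](T) ⋈[c=g] R)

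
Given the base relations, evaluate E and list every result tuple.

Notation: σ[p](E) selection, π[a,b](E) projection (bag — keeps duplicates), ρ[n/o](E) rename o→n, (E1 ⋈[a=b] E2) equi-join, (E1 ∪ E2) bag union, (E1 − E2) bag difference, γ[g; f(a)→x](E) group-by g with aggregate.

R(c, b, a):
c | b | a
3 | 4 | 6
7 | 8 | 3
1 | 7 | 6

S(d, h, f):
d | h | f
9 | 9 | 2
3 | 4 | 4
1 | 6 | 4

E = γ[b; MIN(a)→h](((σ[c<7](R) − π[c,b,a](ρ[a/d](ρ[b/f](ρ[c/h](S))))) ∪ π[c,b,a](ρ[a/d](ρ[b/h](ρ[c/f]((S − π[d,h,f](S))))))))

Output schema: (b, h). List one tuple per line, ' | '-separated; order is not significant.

Row counts bottom-up:
  R → 3
  σ[c<7](R) → 2
  S → 3
  ρ[c/h](S) → 3
  ρ[b/f](ρ[c/h](S)) → 3
  ρ[a/d](ρ[b/f](ρ[c/h](S))) → 3
  π[c,b,a](ρ[a/d](ρ[b/f](ρ[c/h](S)))) → 3
  (σ[c<7](R) − π[c,b,a](ρ[a/d](ρ[b/f](ρ[c/h](S))))) → 2
  S → 3
  S → 3
  π[d,h,f](S) → 3
  (S − π[d,h,f](S)) → 0
  ρ[c/f]((S − π[d,h,f](S))) → 0
  ρ[b/h](ρ[c/f]((S − π[d,h,f](S)))) → 0
  ρ[a/d](ρ[b/h](ρ[c/f]((S − π[d,h,f](S))))) → 0
  π[c,b,a](ρ[a/d](ρ[b/h](ρ[c/f]((S − π[d,h,f](S)))))) → 0
  ((σ[c<7](R) − π[c,b,a](ρ[a/d](ρ[b/f](ρ[c/h](S))))) ∪ π[c,b,a](ρ[a/d](ρ[b/h](ρ[c/f]((S − π[d,h,f](S))))))) → 2
  γ[b; MIN(a)→h](((σ[c<7](R) − π[c,b,a](ρ[a/d](ρ[b/f](ρ[c/h](S))))) ∪ π[c,b,a](ρ[a/d](ρ[b/h](ρ[c/f]((S − π[d,h,f](S)))))))) → 2

== RESULT ==
b | h
4 | 6
7 | 6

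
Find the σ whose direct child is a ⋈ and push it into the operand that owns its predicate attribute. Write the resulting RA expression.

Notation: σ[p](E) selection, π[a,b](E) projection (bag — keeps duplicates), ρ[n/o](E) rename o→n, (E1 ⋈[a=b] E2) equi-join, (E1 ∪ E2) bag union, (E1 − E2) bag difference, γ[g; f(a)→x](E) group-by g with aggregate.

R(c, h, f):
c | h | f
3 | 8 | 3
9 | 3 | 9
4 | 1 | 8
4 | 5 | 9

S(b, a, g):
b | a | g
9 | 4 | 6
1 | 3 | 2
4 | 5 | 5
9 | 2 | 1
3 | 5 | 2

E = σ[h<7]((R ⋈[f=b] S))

σ filters on h, owned by the left side.
E' = (σ[h<7](R) ⋈[f=b] S)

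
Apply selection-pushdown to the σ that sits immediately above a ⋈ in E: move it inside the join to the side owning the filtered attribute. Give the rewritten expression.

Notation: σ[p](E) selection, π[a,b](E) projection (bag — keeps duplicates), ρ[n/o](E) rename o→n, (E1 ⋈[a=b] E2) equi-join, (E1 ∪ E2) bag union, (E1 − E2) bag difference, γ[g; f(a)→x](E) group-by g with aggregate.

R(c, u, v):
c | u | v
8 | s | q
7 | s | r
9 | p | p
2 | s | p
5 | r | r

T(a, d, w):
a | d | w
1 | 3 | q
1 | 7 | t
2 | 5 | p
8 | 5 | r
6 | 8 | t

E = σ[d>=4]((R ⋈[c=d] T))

σ filters on d, owned by the right side.
E' = (R ⋈[c=d] σ[d>=4](T))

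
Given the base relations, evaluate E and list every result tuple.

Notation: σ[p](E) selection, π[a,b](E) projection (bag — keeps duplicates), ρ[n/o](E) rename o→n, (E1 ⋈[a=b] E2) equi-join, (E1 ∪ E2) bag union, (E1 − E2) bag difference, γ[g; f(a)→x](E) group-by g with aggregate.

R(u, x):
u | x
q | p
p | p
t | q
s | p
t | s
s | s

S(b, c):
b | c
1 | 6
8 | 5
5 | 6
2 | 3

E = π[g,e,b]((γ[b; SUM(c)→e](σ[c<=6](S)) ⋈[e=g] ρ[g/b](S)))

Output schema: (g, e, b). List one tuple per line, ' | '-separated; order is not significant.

Per-node cardinality:
  S → 4
  σ[c<=6](S) → 4
  γ[b; SUM(c)→e](σ[c<=6](S)) → 4
  S → 4
  ρ[g/b](S) → 4
  (γ[b; SUM(c)→e](σ[c<=6](S)) ⋈[e=g] ρ[g/b](S)) → 1
  π[g,e,b]((γ[b; SUM(c)→e](σ[c<=6](S)) ⋈[e=g] ρ[g/b](S))) → 1

== RESULT ==
g | e | b
5 | 5 | 8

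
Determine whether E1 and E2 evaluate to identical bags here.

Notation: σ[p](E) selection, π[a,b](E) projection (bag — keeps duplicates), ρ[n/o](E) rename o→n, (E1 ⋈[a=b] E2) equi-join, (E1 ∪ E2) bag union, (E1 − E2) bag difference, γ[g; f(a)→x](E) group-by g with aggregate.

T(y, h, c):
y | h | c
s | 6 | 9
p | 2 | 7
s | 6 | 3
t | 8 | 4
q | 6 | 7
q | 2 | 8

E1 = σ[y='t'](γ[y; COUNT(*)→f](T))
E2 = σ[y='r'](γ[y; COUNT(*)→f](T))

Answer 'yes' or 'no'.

E1 per-node cardinality:
  T → 6
  γ[y; COUNT(*)→f](T) → 4
  σ[y='t'](γ[y; COUNT(*)→f](T)) → 1
E2 per-node cardinality:
  T → 6
  γ[y; COUNT(*)→f](T) → 4
  σ[y='r'](γ[y; COUNT(*)→f](T)) → 0

E1 result:
y | f
t | 1
E2 result:
y | f
(0 rows)
Witness: ('t', 1) appears 1× in E1 but 0× in E2.

no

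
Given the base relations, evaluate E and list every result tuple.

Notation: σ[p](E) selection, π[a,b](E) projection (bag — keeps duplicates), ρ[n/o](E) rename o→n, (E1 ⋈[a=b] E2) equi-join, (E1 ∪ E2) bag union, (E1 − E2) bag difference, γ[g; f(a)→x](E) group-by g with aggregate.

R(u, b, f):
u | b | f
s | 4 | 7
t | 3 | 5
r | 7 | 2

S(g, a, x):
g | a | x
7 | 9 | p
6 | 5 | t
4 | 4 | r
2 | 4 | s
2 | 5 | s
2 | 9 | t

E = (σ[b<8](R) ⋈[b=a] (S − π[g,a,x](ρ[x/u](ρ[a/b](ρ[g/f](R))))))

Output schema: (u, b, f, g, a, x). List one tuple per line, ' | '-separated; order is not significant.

Row counts bottom-up:
  R → 3
  σ[b<8](R) → 3
  S → 6
  R → 3
  ρ[g/f](R) → 3
  ρ[a/b](ρ[g/f](R)) → 3
  ρ[x/u](ρ[a/b](ρ[g/f](R))) → 3
  π[g,a,x](ρ[x/u](ρ[a/b](ρ[g/f](R)))) → 3
  (S − π[g,a,x](ρ[x/u](ρ[a/b](ρ[g/f](R))))) → 6
  (σ[b<8](R) ⋈[b=a] (S − π[g,a,x](ρ[x/u](ρ[a/b](ρ[g/f](R)))))) → 2

== RESULT ==
u | b | f | g | a | x
s | 4 | 7 | 2 | 4 | s
s | 4 | 7 | 4 | 4 | r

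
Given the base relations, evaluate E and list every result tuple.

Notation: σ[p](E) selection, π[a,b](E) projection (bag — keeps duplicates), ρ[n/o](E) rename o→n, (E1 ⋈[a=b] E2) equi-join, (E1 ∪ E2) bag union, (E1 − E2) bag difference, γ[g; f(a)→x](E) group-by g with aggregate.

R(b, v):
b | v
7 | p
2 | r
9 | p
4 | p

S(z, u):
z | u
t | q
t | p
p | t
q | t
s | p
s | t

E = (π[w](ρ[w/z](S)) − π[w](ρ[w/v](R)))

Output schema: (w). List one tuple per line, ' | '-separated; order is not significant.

Row counts bottom-up:
  S → 6
  ρ[w/z](S) → 6
  π[w](ρ[w/z](S)) → 6
  R → 4
  ρ[w/v](R) → 4
  π[w](ρ[w/v](R)) → 4
  (π[w](ρ[w/z](S)) − π[w](ρ[w/v](R))) → 5

== RESULT ==
w
q
s
s
t
t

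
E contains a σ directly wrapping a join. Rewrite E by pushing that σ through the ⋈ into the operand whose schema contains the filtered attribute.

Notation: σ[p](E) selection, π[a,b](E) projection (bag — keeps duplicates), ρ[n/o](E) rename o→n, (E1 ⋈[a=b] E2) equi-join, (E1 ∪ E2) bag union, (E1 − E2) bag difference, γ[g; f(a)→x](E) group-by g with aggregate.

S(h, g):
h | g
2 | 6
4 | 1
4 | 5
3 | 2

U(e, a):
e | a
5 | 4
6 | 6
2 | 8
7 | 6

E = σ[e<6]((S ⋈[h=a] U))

σ filters on e, owned by the right side.
E' = (S ⋈[h=a] σ[e<6](U))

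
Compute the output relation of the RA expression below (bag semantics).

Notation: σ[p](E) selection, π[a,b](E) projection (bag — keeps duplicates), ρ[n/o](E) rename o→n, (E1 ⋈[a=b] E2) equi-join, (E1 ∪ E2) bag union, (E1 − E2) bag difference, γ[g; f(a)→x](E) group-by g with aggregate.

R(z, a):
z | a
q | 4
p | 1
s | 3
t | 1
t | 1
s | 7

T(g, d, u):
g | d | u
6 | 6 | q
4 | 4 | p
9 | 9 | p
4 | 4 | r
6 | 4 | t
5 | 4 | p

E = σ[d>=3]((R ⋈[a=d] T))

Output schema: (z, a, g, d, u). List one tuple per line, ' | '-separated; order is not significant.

Subexpression sizes:
  R → 6
  T → 6
  (R ⋈[a=d] T) → 4
  σ[d>=3]((R ⋈[a=d] T)) → 4

== RESULT ==
z | a | g | d | u
q | 4 | 4 | 4 | p
q | 4 | 4 | 4 | r
q | 4 | 5 | 4 | p
q | 4 | 6 | 4 | t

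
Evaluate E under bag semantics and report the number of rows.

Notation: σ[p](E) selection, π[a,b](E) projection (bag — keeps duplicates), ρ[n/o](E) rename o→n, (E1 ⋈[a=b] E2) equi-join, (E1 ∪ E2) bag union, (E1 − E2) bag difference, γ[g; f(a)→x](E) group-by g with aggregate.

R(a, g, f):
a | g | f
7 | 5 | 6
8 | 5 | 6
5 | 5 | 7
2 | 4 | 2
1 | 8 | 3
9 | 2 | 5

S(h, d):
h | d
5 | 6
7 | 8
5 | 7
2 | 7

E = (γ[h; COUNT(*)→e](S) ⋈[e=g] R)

Stepwise |·|:
  S → 4
  γ[h; COUNT(*)→e](S) → 3
  R → 6
  (γ[h; COUNT(*)→e](S) ⋈[e=g] R) → 1

|E| = 1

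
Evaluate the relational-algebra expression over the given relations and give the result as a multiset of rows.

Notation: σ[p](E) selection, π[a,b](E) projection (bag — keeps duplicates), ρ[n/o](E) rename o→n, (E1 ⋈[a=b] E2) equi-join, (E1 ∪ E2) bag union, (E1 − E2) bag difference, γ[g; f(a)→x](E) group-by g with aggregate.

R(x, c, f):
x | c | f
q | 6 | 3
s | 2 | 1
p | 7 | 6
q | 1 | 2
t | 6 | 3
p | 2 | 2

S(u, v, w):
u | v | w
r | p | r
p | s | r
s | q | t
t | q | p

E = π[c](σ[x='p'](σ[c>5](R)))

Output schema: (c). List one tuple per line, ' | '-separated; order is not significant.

Subexpression sizes:
  R → 6
  σ[c>5](R) → 3
  σ[x='p'](σ[c>5](R)) → 1
  π[c](σ[x='p'](σ[c>5](R))) → 1

== RESULT ==
c
7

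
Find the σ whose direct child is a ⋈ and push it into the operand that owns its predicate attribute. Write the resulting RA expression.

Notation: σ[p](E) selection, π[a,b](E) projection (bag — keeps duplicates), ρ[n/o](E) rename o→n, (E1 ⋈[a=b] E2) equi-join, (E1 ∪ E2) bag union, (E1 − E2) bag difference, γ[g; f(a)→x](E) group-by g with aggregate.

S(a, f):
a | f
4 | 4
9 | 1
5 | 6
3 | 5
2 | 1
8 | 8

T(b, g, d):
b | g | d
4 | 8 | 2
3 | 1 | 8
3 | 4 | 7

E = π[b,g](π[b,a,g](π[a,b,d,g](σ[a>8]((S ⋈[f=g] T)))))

σ filters on a, owned by the left side.
E' = π[b,g](π[b,a,g](π[a,b,d,g]((σ[a>8](S) ⋈[f=g] T))))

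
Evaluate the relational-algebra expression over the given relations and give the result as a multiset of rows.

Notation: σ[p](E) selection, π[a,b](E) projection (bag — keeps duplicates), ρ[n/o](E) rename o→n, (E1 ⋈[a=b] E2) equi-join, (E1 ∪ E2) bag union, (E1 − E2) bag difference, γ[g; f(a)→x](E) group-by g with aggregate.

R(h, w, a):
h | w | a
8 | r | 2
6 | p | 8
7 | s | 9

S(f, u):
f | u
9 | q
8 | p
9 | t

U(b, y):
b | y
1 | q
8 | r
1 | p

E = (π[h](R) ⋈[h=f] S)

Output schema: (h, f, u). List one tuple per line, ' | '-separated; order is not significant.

Subexpression sizes:
  R → 3
  π[h](R) → 3
  S → 3
  (π[h](R) ⋈[h=f] S) → 1

== RESULT ==
h | f | u
8 | 8 | p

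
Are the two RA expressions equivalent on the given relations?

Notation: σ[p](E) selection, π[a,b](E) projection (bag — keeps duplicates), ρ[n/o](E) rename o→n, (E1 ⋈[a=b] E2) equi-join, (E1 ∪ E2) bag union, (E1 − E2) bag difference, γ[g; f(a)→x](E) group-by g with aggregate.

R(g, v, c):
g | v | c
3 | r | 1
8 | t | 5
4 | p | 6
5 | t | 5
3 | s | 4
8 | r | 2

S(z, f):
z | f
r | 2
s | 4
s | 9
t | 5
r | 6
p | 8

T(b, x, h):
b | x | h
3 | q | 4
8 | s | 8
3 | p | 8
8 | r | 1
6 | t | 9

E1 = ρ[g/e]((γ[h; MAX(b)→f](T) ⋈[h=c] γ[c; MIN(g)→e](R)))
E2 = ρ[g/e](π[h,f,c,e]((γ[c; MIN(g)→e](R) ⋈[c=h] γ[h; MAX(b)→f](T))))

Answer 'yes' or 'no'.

E1 stepwise |·|:
  T → 5
  γ[h; MAX(b)→f](T) → 4
  R → 6
  γ[c; MIN(g)→e](R) → 5
  (γ[h; MAX(b)→f](T) ⋈[h=c] γ[c; MIN(g)→e](R)) → 2
  ρ[g/e]((γ[h; MAX(b)→f](T) ⋈[h=c] γ[c; MIN(g)→e](R))) → 2
E2 stepwise |·|:
  R → 6
  γ[c; MIN(g)→e](R) → 5
  T → 5
  γ[h; MAX(b)→f](T) → 4
  (γ[c; MIN(g)→e](R) ⋈[c=h] γ[h; MAX(b)→f](T)) → 2
  π[h,f,c,e]((γ[c; MIN(g)→e](R) ⋈[c=h] γ[h; MAX(b)→f](T))) → 2
  ρ[g/e](π[h,f,c,e]((γ[c; MIN(g)→e](R) ⋈[c=h] γ[h; MAX(b)→f](T)))) → 2

E1 and E2 produce the same multiset:
h | f | c | g
1 | 8 | 1 | 3
4 | 3 | 4 | 3

yes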